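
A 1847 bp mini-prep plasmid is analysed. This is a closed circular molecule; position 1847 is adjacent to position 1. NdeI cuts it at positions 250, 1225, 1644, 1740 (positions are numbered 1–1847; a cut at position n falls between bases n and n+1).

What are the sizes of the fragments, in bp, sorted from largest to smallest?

975, 419, 357, 96 bp

Circular molecule, 4 cuts → 4 fragments:
  1225 − 250 = 975 bp
  1644 − 1225 = 419 bp
  1740 − 1644 = 96 bp
  wrap: 1847 − 1740 + 250 = 357 bp
Sorted largest to smallest: 975, 419, 357, 96 bp.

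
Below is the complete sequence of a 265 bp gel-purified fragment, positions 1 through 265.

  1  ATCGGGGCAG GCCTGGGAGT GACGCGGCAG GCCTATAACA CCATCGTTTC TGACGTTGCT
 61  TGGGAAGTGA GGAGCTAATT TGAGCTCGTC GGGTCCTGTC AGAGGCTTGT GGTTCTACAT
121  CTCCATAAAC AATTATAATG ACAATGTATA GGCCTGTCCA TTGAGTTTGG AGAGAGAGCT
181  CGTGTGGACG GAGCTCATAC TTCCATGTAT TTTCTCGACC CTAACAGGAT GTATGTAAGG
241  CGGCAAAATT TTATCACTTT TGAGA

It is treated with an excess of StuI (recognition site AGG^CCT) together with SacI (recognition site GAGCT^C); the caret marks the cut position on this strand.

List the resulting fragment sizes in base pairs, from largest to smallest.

StuI sites (AGGCCT) start at positions 9, 29, 150.
StuI cuts after base 3 of each site, so after positions 11, 31, 152.
SacI sites (GAGCTC) start at positions 82, 176, 191.
SacI cuts after base 5 of each site (before the last base), so after positions 86, 180, 195.
Combined cut positions: 11, 31, 86, 152, 180, 195.
Linear molecule, 6 cuts → 7 fragments:
  1–11 → 11 bp
  12–31 → 20 bp
  32–86 → 55 bp
  87–152 → 66 bp
  153–180 → 28 bp
  181–195 → 15 bp
  196–265 → 70 bp
Sorted largest to smallest: 70, 66, 55, 28, 20, 15, 11 bp.

70, 66, 55, 28, 20, 15, 11 bp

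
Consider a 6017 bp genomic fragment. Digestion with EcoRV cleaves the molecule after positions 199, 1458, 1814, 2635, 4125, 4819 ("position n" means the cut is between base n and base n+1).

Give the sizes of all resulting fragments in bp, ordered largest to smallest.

1490, 1259, 1198, 821, 694, 356, 199 bp

Linear molecule, 6 cuts → 7 fragments:
  199 − 0 = 199 bp
  1458 − 199 = 1259 bp
  1814 − 1458 = 356 bp
  2635 − 1814 = 821 bp
  4125 − 2635 = 1490 bp
  4819 − 4125 = 694 bp
  6017 − 4819 = 1198 bp
Sorted largest to smallest: 1490, 1259, 1198, 821, 694, 356, 199 bp.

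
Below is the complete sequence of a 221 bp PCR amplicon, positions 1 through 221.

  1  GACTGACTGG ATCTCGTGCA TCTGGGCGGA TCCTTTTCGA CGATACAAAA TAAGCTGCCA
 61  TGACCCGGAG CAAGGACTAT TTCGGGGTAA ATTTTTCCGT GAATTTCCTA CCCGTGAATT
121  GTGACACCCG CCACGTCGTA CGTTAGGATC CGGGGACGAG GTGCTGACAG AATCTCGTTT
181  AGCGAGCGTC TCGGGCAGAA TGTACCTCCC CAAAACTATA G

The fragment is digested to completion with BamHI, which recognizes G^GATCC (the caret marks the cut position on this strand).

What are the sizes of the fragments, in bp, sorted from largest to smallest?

BamHI sites (GGATCC) start at positions 28, 146.
BamHI cuts after the first base of each site, so after positions 28, 146.
Linear molecule, 2 cuts → 3 fragments:
  1–28 → 28 bp
  29–146 → 118 bp
  147–221 → 75 bp
Sorted largest to smallest: 118, 75, 28 bp.

118, 75, 28 bp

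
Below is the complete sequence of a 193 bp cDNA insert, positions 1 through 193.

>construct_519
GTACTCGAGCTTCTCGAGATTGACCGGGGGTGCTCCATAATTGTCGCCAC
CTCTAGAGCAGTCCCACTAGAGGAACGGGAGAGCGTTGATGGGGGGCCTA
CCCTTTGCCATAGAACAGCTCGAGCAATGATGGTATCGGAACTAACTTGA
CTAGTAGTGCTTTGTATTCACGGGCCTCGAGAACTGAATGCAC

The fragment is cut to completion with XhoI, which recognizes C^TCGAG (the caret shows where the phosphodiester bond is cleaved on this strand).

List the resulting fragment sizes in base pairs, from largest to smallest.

106, 57, 17, 9, 4 bp

XhoI sites (CTCGAG) start at positions 4, 13, 119, 176.
XhoI cuts after the first base of each site, so after positions 4, 13, 119, 176.
Linear molecule, 4 cuts → 5 fragments:
  1–4 → 4 bp
  5–13 → 9 bp
  14–119 → 106 bp
  120–176 → 57 bp
  177–193 → 17 bp
Sorted largest to smallest: 106, 57, 17, 9, 4 bp.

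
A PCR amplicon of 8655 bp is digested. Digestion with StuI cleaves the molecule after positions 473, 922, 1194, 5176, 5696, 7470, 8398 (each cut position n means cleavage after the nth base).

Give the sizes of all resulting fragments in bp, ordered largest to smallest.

3982, 1774, 928, 520, 473, 449, 272, 257 bp

Linear molecule, 7 cuts → 8 fragments:
  473 − 0 = 473 bp
  922 − 473 = 449 bp
  1194 − 922 = 272 bp
  5176 − 1194 = 3982 bp
  5696 − 5176 = 520 bp
  7470 − 5696 = 1774 bp
  8398 − 7470 = 928 bp
  8655 − 8398 = 257 bp
Sorted largest to smallest: 3982, 1774, 928, 520, 473, 449, 272, 257 bp.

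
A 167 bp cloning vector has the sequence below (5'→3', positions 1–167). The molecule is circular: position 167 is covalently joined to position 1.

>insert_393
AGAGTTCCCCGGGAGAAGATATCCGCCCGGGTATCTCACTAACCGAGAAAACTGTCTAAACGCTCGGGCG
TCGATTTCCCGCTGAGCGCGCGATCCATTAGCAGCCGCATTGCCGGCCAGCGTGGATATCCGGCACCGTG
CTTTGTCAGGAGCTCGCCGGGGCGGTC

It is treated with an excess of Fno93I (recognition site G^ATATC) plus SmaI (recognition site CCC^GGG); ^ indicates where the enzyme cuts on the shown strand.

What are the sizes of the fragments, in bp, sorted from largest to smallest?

Fno93I sites (GATATC) start at positions 18, 125.
Fno93I cuts after the first base of each site, so after positions 18, 125.
SmaI sites (CCCGGG) start at positions 8, 26.
SmaI cuts after base 3 of each site, so after positions 10, 28.
Combined cut positions: 10, 18, 28, 125.
Circular molecule, 4 cuts → 4 fragments:
  11–18 → 8 bp
  19–28 → 10 bp
  29–125 → 97 bp
  126–167 then 1–10 → 42 + 10 = 52 bp
Sorted largest to smallest: 97, 52, 10, 8 bp.

97, 52, 10, 8 bp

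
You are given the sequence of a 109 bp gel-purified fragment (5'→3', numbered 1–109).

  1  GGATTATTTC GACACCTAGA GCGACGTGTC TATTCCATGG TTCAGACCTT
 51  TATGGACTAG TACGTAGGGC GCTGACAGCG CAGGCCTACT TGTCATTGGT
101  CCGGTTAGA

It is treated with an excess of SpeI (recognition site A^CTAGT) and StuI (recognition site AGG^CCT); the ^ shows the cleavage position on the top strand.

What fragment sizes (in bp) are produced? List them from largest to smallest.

56, 28, 25 bp

The SpeI site (ACTAGT) starts at position 56.
SpeI cuts after the first base of each site, so after position 56.
The StuI site (AGGCCT) starts at position 82.
StuI cuts after base 3 of each site, so after position 84.
Combined cut positions: 56, 84.
Linear molecule, 2 cuts → 3 fragments:
  1–56 → 56 bp
  57–84 → 28 bp
  85–109 → 25 bp
Sorted largest to smallest: 56, 28, 25 bp.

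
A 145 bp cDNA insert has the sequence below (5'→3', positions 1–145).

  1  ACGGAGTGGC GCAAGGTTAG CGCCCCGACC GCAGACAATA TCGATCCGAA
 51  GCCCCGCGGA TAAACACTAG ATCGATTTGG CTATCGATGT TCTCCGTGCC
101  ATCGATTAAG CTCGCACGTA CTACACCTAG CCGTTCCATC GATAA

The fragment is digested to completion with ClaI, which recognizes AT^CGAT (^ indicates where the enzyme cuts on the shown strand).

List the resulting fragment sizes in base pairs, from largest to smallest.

ClaI sites (ATCGAT) start at positions 40, 71, 83, 101, 138.
ClaI cuts after base 2 of each site, so after positions 41, 72, 84, 102, 139.
Linear molecule, 5 cuts → 6 fragments:
  1–41 → 41 bp
  42–72 → 31 bp
  73–84 → 12 bp
  85–102 → 18 bp
  103–139 → 37 bp
  140–145 → 6 bp
Sorted largest to smallest: 41, 37, 31, 18, 12, 6 bp.

41, 37, 31, 18, 12, 6 bp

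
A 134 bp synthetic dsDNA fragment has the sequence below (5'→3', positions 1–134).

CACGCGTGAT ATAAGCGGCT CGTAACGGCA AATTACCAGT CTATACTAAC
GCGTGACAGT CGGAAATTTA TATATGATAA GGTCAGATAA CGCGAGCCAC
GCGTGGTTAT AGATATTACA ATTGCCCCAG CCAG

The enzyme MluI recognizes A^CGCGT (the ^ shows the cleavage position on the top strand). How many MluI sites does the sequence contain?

3

ACGCGT occurs starting at positions 2, 49, 99.
MluI cuts at 3 sites.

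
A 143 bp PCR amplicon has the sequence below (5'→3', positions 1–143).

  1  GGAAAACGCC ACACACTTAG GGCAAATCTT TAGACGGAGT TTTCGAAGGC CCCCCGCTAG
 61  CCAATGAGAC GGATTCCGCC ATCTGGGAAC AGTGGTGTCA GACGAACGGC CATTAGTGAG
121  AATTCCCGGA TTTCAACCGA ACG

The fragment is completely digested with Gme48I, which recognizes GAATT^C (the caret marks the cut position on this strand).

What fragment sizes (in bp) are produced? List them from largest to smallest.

124, 19 bp

The Gme48I site (GAATTC) starts at position 120.
Gme48I cuts after base 5 of each site (before the last base), so after position 124.
Linear molecule, 1 cut → 2 fragments:
  1–124 → 124 bp
  125–143 → 19 bp
Sorted largest to smallest: 124, 19 bp.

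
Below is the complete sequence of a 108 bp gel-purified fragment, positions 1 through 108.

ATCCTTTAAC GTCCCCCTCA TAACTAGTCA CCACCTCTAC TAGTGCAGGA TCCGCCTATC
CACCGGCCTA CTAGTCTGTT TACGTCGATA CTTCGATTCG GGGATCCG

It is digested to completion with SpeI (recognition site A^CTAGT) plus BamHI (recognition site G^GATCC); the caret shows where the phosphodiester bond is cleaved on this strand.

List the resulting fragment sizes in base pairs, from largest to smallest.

SpeI sites (ACTAGT) start at positions 23, 39, 70.
SpeI cuts after the first base of each site, so after positions 23, 39, 70.
BamHI sites (GGATCC) start at positions 48, 102.
BamHI cuts after the first base of each site, so after positions 48, 102.
Combined cut positions: 23, 39, 48, 70, 102.
Linear molecule, 5 cuts → 6 fragments:
  1–23 → 23 bp
  24–39 → 16 bp
  40–48 → 9 bp
  49–70 → 22 bp
  71–102 → 32 bp
  103–108 → 6 bp
Sorted largest to smallest: 32, 23, 22, 16, 9, 6 bp.

32, 23, 22, 16, 9, 6 bp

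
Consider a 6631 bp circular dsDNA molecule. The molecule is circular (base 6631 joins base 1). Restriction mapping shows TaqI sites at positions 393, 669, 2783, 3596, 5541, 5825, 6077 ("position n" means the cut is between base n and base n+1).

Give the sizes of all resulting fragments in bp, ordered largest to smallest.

Circular molecule, 7 cuts → 7 fragments:
  669 − 393 = 276 bp
  2783 − 669 = 2114 bp
  3596 − 2783 = 813 bp
  5541 − 3596 = 1945 bp
  5825 − 5541 = 284 bp
  6077 − 5825 = 252 bp
  wrap: 6631 − 6077 + 393 = 947 bp
Sorted largest to smallest: 2114, 1945, 947, 813, 284, 276, 252 bp.

2114, 1945, 947, 813, 284, 276, 252 bp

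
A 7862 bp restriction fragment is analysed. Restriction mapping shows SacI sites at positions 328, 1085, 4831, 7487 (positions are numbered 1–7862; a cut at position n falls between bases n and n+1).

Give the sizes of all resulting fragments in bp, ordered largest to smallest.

3746, 2656, 757, 375, 328 bp

Linear molecule, 4 cuts → 5 fragments:
  328 − 0 = 328 bp
  1085 − 328 = 757 bp
  4831 − 1085 = 3746 bp
  7487 − 4831 = 2656 bp
  7862 − 7487 = 375 bp
Sorted largest to smallest: 3746, 2656, 757, 375, 328 bp.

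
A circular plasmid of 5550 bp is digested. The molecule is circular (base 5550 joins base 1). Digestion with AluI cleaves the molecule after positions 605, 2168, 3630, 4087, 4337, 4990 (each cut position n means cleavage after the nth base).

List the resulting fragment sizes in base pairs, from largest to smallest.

1563, 1462, 1165, 653, 457, 250 bp

Circular molecule, 6 cuts → 6 fragments:
  2168 − 605 = 1563 bp
  3630 − 2168 = 1462 bp
  4087 − 3630 = 457 bp
  4337 − 4087 = 250 bp
  4990 − 4337 = 653 bp
  wrap: 5550 − 4990 + 605 = 1165 bp
Sorted largest to smallest: 1563, 1462, 1165, 653, 457, 250 bp.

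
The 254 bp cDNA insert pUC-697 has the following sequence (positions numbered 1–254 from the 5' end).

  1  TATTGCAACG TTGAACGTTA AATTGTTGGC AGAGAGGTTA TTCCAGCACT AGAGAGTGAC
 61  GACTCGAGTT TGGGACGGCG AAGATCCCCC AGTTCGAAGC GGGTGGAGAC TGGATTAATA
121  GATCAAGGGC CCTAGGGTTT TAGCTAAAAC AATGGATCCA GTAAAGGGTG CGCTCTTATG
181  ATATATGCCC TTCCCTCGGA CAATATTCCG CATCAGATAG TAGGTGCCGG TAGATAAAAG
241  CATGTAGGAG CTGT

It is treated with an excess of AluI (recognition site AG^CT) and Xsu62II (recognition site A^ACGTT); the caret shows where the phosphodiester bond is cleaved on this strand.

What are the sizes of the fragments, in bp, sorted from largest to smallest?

AluI sites (AGCT) start at positions 142, 249.
AluI cuts after base 2 of each site, so after positions 143, 250.
Xsu62II sites (AACGTT) start at positions 7, 14.
Xsu62II cuts after the first base of each site, so after positions 7, 14.
Combined cut positions: 7, 14, 143, 250.
Linear molecule, 4 cuts → 5 fragments:
  1–7 → 7 bp
  8–14 → 7 bp
  15–143 → 129 bp
  144–250 → 107 bp
  251–254 → 4 bp
Sorted largest to smallest: 129, 107, 7, 7, 4 bp.

129, 107, 7, 7, 4 bp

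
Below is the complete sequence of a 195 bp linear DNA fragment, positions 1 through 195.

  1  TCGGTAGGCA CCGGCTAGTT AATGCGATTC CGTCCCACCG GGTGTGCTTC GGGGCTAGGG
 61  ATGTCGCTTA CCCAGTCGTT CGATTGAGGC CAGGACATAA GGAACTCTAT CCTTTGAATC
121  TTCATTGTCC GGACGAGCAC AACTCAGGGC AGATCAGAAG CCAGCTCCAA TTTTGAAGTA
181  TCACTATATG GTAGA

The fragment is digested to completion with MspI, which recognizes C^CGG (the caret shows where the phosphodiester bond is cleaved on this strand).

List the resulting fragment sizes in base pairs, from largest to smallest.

91, 66, 27, 11 bp

MspI sites (CCGG) start at positions 11, 38, 129.
MspI cuts after the first base of each site, so after positions 11, 38, 129.
Linear molecule, 3 cuts → 4 fragments:
  1–11 → 11 bp
  12–38 → 27 bp
  39–129 → 91 bp
  130–195 → 66 bp
Sorted largest to smallest: 91, 66, 27, 11 bp.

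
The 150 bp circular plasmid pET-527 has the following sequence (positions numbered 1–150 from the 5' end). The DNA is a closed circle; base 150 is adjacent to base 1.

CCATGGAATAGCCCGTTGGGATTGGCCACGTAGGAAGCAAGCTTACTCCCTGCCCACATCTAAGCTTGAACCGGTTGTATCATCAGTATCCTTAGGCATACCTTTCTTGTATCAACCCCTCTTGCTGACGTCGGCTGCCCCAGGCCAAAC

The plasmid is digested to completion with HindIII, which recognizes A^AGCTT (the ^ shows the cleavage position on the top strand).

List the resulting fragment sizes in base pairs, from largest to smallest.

HindIII sites (AAGCTT) start at positions 39, 62.
HindIII cuts after the first base of each site, so after positions 39, 62.
Circular molecule, 2 cuts → 2 fragments:
  40–62 → 23 bp
  63–150 then 1–39 → 88 + 39 = 127 bp
Sorted largest to smallest: 127, 23 bp.

127, 23 bp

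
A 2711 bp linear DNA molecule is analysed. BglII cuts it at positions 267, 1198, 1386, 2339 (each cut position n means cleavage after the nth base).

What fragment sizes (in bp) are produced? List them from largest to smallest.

Linear molecule, 4 cuts → 5 fragments:
  267 − 0 = 267 bp
  1198 − 267 = 931 bp
  1386 − 1198 = 188 bp
  2339 − 1386 = 953 bp
  2711 − 2339 = 372 bp
Sorted largest to smallest: 953, 931, 372, 267, 188 bp.

953, 931, 372, 267, 188 bp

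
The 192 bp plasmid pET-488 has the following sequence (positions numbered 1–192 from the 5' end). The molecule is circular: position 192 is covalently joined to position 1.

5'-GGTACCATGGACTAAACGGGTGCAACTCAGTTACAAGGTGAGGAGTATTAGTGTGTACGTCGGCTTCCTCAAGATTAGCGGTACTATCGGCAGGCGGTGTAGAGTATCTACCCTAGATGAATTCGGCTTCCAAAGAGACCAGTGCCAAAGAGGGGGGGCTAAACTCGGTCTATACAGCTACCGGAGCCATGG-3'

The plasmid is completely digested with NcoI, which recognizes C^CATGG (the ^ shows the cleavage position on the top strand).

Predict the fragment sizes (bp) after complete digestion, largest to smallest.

NcoI sites (CCATGG) start at positions 5, 187.
NcoI cuts after the first base of each site, so after positions 5, 187.
Circular molecule, 2 cuts → 2 fragments:
  6–187 → 182 bp
  188–192 then 1–5 → 5 + 5 = 10 bp
Sorted largest to smallest: 182, 10 bp.

182, 10 bp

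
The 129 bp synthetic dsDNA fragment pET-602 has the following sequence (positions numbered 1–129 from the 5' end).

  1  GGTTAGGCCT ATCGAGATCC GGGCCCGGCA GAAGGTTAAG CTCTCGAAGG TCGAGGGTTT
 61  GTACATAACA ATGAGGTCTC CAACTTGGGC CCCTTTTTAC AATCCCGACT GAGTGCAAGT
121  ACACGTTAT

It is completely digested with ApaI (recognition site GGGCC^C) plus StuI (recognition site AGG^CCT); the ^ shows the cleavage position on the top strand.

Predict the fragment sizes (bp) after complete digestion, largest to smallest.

66, 38, 18, 7 bp

ApaI sites (GGGCCC) start at positions 21, 87.
ApaI cuts after base 5 of each site (before the last base), so after positions 25, 91.
The StuI site (AGGCCT) starts at position 5.
StuI cuts after base 3 of each site, so after position 7.
Combined cut positions: 7, 25, 91.
Linear molecule, 3 cuts → 4 fragments:
  1–7 → 7 bp
  8–25 → 18 bp
  26–91 → 66 bp
  92–129 → 38 bp
Sorted largest to smallest: 66, 38, 18, 7 bp.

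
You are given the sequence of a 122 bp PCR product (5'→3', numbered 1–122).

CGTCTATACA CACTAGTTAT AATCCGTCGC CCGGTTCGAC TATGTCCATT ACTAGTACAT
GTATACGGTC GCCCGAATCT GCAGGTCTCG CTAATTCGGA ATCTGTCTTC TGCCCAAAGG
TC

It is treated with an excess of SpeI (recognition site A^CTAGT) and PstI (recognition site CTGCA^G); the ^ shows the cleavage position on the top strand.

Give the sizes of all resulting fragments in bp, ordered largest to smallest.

39, 39, 32, 12 bp

SpeI sites (ACTAGT) start at positions 12, 51.
SpeI cuts after the first base of each site, so after positions 12, 51.
The PstI site (CTGCAG) starts at position 79.
PstI cuts after base 5 of each site (before the last base), so after position 83.
Combined cut positions: 12, 51, 83.
Linear molecule, 3 cuts → 4 fragments:
  1–12 → 12 bp
  13–51 → 39 bp
  52–83 → 32 bp
  84–122 → 39 bp
Sorted largest to smallest: 39, 39, 32, 12 bp.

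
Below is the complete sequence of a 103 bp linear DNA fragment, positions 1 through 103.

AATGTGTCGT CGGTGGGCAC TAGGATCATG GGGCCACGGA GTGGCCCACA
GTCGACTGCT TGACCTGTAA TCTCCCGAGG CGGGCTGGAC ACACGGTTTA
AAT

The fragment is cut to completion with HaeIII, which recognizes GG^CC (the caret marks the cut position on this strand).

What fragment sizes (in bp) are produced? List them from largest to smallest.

HaeIII sites (GGCC) start at positions 32, 43.
HaeIII cuts after base 2 of each site, so after positions 33, 44.
Linear molecule, 2 cuts → 3 fragments:
  1–33 → 33 bp
  34–44 → 11 bp
  45–103 → 59 bp
Sorted largest to smallest: 59, 33, 11 bp.

59, 33, 11 bp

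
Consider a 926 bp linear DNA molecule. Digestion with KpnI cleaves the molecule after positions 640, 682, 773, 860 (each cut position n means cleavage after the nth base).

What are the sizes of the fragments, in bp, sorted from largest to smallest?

Linear molecule, 4 cuts → 5 fragments:
  640 − 0 = 640 bp
  682 − 640 = 42 bp
  773 − 682 = 91 bp
  860 − 773 = 87 bp
  926 − 860 = 66 bp
Sorted largest to smallest: 640, 91, 87, 66, 42 bp.

640, 91, 87, 66, 42 bp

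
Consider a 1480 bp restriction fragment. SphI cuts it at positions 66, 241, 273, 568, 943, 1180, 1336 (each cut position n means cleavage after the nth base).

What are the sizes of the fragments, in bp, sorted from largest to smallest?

Linear molecule, 7 cuts → 8 fragments:
  66 − 0 = 66 bp
  241 − 66 = 175 bp
  273 − 241 = 32 bp
  568 − 273 = 295 bp
  943 − 568 = 375 bp
  1180 − 943 = 237 bp
  1336 − 1180 = 156 bp
  1480 − 1336 = 144 bp
Sorted largest to smallest: 375, 295, 237, 175, 156, 144, 66, 32 bp.

375, 295, 237, 175, 156, 144, 66, 32 bp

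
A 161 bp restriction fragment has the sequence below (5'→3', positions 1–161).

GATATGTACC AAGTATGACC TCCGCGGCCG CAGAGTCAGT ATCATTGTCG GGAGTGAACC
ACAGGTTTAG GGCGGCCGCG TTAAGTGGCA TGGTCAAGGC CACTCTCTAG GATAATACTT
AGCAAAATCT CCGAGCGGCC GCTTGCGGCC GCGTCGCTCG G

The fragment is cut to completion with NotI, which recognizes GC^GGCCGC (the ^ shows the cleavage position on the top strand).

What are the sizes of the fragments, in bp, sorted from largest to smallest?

NotI sites (GCGGCCGC) start at positions 24, 72, 135, 145.
NotI cuts after base 2 of each site, so after positions 25, 73, 136, 146.
Linear molecule, 4 cuts → 5 fragments:
  1–25 → 25 bp
  26–73 → 48 bp
  74–136 → 63 bp
  137–146 → 10 bp
  147–161 → 15 bp
Sorted largest to smallest: 63, 48, 25, 15, 10 bp.

63, 48, 25, 15, 10 bp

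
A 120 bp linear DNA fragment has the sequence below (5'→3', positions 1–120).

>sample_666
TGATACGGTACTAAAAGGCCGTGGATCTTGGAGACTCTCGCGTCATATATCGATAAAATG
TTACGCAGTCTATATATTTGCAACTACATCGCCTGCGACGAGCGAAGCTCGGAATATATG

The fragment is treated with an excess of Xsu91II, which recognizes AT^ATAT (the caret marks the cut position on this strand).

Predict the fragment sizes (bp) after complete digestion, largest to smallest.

46, 42, 27, 5 bp

Xsu91II sites (ATATAT) start at positions 45, 72, 114.
Xsu91II cuts after base 2 of each site, so after positions 46, 73, 115.
Linear molecule, 3 cuts → 4 fragments:
  1–46 → 46 bp
  47–73 → 27 bp
  74–115 → 42 bp
  116–120 → 5 bp
Sorted largest to smallest: 46, 42, 27, 5 bp.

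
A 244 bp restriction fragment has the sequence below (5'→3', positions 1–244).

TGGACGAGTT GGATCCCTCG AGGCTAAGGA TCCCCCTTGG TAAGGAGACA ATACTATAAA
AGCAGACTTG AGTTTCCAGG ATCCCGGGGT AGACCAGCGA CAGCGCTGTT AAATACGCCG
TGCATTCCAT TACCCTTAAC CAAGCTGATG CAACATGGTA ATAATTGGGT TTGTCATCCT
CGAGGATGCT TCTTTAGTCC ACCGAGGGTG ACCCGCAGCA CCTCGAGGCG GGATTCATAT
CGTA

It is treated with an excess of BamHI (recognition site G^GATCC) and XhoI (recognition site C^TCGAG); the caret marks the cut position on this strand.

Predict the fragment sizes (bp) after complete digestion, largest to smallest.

BamHI sites (GGATCC) start at positions 11, 28, 79.
BamHI cuts after the first base of each site, so after positions 11, 28, 79.
XhoI sites (CTCGAG) start at positions 17, 179, 222.
XhoI cuts after the first base of each site, so after positions 17, 179, 222.
Combined cut positions: 11, 17, 28, 79, 179, 222.
Linear molecule, 6 cuts → 7 fragments:
  1–11 → 11 bp
  12–17 → 6 bp
  18–28 → 11 bp
  29–79 → 51 bp
  80–179 → 100 bp
  180–222 → 43 bp
  223–244 → 22 bp
Sorted largest to smallest: 100, 51, 43, 22, 11, 11, 6 bp.

100, 51, 43, 22, 11, 11, 6 bp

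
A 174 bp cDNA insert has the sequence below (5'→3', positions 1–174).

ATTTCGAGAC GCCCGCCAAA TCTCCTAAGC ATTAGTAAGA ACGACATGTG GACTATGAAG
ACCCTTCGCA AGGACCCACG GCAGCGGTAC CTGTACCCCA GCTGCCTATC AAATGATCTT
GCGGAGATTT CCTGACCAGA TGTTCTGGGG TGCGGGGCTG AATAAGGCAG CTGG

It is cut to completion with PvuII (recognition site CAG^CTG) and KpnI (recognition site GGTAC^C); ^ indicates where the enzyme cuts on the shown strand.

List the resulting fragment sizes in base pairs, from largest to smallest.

PvuII sites (CAGCTG) start at positions 99, 168.
PvuII cuts after base 3 of each site, so after positions 101, 170.
The KpnI site (GGTACC) starts at position 86.
KpnI cuts after base 5 of each site (before the last base), so after position 90.
Combined cut positions: 90, 101, 170.
Linear molecule, 3 cuts → 4 fragments:
  1–90 → 90 bp
  91–101 → 11 bp
  102–170 → 69 bp
  171–174 → 4 bp
Sorted largest to smallest: 90, 69, 11, 4 bp.

90, 69, 11, 4 bp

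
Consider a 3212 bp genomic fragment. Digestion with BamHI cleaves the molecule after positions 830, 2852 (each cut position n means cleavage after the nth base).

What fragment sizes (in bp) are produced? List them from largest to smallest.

2022, 830, 360 bp

Linear molecule, 2 cuts → 3 fragments:
  830 − 0 = 830 bp
  2852 − 830 = 2022 bp
  3212 − 2852 = 360 bp
Sorted largest to smallest: 2022, 830, 360 bp.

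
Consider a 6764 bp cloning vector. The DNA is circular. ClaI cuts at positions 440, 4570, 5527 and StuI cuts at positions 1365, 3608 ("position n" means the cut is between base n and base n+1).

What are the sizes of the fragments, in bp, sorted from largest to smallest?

Combined cut positions (sorted): 440, 1365, 3608, 4570, 5527.
Circular molecule, 5 cuts → 5 fragments:
  1365 − 440 = 925 bp
  3608 − 1365 = 2243 bp
  4570 − 3608 = 962 bp
  5527 − 4570 = 957 bp
  wrap: 6764 − 5527 + 440 = 1677 bp
Sorted largest to smallest: 2243, 1677, 962, 957, 925 bp.

2243, 1677, 962, 957, 925 bp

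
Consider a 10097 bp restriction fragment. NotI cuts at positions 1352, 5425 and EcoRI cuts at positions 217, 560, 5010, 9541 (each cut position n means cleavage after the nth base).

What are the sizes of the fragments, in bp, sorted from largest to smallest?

Combined cut positions (sorted): 217, 560, 1352, 5010, 5425, 9541.
Linear molecule, 6 cuts → 7 fragments:
  217 − 0 = 217 bp
  560 − 217 = 343 bp
  1352 − 560 = 792 bp
  5010 − 1352 = 3658 bp
  5425 − 5010 = 415 bp
  9541 − 5425 = 4116 bp
  10097 − 9541 = 556 bp
Sorted largest to smallest: 4116, 3658, 792, 556, 415, 343, 217 bp.

4116, 3658, 792, 556, 415, 343, 217 bp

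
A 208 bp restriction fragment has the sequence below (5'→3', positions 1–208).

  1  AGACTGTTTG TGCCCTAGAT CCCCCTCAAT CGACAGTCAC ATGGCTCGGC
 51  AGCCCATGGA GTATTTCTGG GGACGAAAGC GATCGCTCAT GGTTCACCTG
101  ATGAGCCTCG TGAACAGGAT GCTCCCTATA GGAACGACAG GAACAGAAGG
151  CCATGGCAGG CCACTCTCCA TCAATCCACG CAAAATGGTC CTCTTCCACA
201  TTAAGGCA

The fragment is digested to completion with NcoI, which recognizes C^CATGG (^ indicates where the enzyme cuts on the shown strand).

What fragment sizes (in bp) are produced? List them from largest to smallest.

NcoI sites (CCATGG) start at positions 54, 151.
NcoI cuts after the first base of each site, so after positions 54, 151.
Linear molecule, 2 cuts → 3 fragments:
  1–54 → 54 bp
  55–151 → 97 bp
  152–208 → 57 bp
Sorted largest to smallest: 97, 57, 54 bp.

97, 57, 54 bp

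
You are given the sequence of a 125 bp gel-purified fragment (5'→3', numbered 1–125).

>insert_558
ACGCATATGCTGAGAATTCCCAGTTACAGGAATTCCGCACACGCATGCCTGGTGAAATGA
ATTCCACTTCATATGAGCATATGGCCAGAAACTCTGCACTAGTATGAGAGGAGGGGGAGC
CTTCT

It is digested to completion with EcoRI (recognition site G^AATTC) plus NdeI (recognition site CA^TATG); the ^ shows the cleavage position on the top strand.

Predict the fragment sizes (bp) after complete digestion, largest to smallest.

EcoRI sites (GAATTC) start at positions 14, 30, 59.
EcoRI cuts after the first base of each site, so after positions 14, 30, 59.
NdeI sites (CATATG) start at positions 4, 70, 78.
NdeI cuts after base 2 of each site, so after positions 5, 71, 79.
Combined cut positions: 5, 14, 30, 59, 71, 79.
Linear molecule, 6 cuts → 7 fragments:
  1–5 → 5 bp
  6–14 → 9 bp
  15–30 → 16 bp
  31–59 → 29 bp
  60–71 → 12 bp
  72–79 → 8 bp
  80–125 → 46 bp
Sorted largest to smallest: 46, 29, 16, 12, 9, 8, 5 bp.

46, 29, 16, 12, 9, 8, 5 bp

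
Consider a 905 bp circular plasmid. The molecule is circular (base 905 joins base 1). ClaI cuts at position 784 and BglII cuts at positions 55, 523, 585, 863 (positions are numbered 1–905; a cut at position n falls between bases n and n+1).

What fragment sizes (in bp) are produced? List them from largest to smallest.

468, 199, 97, 79, 62 bp

Combined cut positions (sorted): 55, 523, 585, 784, 863.
Circular molecule, 5 cuts → 5 fragments:
  523 − 55 = 468 bp
  585 − 523 = 62 bp
  784 − 585 = 199 bp
  863 − 784 = 79 bp
  wrap: 905 − 863 + 55 = 97 bp
Sorted largest to smallest: 468, 199, 97, 79, 62 bp.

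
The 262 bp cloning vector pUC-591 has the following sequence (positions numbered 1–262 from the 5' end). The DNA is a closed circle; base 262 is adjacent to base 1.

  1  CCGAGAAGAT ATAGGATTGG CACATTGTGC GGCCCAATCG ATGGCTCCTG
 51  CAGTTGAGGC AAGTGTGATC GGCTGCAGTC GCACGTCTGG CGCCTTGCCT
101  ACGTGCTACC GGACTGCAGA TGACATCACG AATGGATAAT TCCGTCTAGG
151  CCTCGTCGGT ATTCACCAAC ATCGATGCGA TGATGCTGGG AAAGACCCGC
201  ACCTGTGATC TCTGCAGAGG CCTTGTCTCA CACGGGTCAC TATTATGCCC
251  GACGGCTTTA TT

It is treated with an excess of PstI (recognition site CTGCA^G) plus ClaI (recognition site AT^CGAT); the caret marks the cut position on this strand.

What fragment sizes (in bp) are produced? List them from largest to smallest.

PstI sites (CTGCAG) start at positions 48, 73, 114, 212.
PstI cuts after base 5 of each site (before the last base), so after positions 52, 77, 118, 216.
ClaI sites (ATCGAT) start at positions 37, 171.
ClaI cuts after base 2 of each site, so after positions 38, 172.
Combined cut positions: 38, 52, 77, 118, 172, 216.
Circular molecule, 6 cuts → 6 fragments:
  39–52 → 14 bp
  53–77 → 25 bp
  78–118 → 41 bp
  119–172 → 54 bp
  173–216 → 44 bp
  217–262 then 1–38 → 46 + 38 = 84 bp
Sorted largest to smallest: 84, 54, 44, 41, 25, 14 bp.

84, 54, 44, 41, 25, 14 bp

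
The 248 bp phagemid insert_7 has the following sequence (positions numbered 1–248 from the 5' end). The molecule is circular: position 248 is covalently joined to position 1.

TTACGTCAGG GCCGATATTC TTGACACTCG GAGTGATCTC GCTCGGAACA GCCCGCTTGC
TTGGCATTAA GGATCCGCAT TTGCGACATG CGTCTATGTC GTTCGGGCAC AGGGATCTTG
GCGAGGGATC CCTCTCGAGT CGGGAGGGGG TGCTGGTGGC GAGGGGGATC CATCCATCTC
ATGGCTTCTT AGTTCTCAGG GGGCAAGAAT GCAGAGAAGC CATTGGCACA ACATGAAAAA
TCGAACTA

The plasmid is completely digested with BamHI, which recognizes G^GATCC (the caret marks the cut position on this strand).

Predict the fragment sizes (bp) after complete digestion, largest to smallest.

153, 55, 40 bp

BamHI sites (GGATCC) start at positions 71, 126, 166.
BamHI cuts after the first base of each site, so after positions 71, 126, 166.
Circular molecule, 3 cuts → 3 fragments:
  72–126 → 55 bp
  127–166 → 40 bp
  167–248 then 1–71 → 82 + 71 = 153 bp
Sorted largest to smallest: 153, 55, 40 bp.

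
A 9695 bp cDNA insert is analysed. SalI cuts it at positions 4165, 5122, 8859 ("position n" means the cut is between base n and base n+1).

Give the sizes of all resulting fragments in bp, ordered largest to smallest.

4165, 3737, 957, 836 bp

Linear molecule, 3 cuts → 4 fragments:
  4165 − 0 = 4165 bp
  5122 − 4165 = 957 bp
  8859 − 5122 = 3737 bp
  9695 − 8859 = 836 bp
Sorted largest to smallest: 4165, 3737, 957, 836 bp.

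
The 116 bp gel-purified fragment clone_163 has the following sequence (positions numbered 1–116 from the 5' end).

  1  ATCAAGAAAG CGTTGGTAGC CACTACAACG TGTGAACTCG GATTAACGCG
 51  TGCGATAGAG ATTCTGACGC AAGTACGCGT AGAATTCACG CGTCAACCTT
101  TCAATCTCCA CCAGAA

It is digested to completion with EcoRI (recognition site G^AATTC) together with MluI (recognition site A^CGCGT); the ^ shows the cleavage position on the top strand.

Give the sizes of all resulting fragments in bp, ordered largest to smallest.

46, 29, 28, 7, 6 bp

The EcoRI site (GAATTC) starts at position 82.
EcoRI cuts after the first base of each site, so after position 82.
MluI sites (ACGCGT) start at positions 46, 75, 88.
MluI cuts after the first base of each site, so after positions 46, 75, 88.
Combined cut positions: 46, 75, 82, 88.
Linear molecule, 4 cuts → 5 fragments:
  1–46 → 46 bp
  47–75 → 29 bp
  76–82 → 7 bp
  83–88 → 6 bp
  89–116 → 28 bp
Sorted largest to smallest: 46, 29, 28, 7, 6 bp.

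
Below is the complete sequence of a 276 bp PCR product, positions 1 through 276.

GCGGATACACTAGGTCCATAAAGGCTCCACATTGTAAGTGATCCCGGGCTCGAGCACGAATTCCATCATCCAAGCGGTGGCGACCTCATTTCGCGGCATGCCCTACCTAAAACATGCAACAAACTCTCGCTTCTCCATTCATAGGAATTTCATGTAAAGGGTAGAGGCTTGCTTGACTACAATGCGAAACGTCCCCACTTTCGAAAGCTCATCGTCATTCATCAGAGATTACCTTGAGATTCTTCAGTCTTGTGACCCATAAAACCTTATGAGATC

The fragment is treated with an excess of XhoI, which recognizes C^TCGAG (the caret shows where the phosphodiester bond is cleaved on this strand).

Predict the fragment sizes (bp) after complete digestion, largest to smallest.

227, 49 bp

The XhoI site (CTCGAG) starts at position 49.
XhoI cuts after the first base of each site, so after position 49.
Linear molecule, 1 cut → 2 fragments:
  1–49 → 49 bp
  50–276 → 227 bp
Sorted largest to smallest: 227, 49 bp.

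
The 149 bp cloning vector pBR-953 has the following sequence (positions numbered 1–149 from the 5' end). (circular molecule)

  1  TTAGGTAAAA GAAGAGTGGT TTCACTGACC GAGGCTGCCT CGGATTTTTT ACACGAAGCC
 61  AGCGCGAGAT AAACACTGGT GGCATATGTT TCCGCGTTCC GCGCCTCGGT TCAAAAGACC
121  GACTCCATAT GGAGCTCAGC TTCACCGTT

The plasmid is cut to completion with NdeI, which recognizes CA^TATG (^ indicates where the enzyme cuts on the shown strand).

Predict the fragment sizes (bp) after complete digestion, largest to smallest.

106, 43 bp

NdeI sites (CATATG) start at positions 83, 126.
NdeI cuts after base 2 of each site, so after positions 84, 127.
Circular molecule, 2 cuts → 2 fragments:
  85–127 → 43 bp
  128–149 then 1–84 → 22 + 84 = 106 bp
Sorted largest to smallest: 106, 43 bp.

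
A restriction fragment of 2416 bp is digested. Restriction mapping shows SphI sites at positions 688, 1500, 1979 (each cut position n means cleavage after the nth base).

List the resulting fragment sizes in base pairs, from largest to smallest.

812, 688, 479, 437 bp

Linear molecule, 3 cuts → 4 fragments:
  688 − 0 = 688 bp
  1500 − 688 = 812 bp
  1979 − 1500 = 479 bp
  2416 − 1979 = 437 bp
Sorted largest to smallest: 812, 688, 479, 437 bp.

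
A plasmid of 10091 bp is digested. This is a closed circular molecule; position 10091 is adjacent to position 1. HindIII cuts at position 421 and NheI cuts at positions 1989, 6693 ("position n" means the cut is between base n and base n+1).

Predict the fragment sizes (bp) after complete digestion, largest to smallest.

4704, 3819, 1568 bp

Combined cut positions (sorted): 421, 1989, 6693.
Circular molecule, 3 cuts → 3 fragments:
  1989 − 421 = 1568 bp
  6693 − 1989 = 4704 bp
  wrap: 10091 − 6693 + 421 = 3819 bp
Sorted largest to smallest: 4704, 3819, 1568 bp.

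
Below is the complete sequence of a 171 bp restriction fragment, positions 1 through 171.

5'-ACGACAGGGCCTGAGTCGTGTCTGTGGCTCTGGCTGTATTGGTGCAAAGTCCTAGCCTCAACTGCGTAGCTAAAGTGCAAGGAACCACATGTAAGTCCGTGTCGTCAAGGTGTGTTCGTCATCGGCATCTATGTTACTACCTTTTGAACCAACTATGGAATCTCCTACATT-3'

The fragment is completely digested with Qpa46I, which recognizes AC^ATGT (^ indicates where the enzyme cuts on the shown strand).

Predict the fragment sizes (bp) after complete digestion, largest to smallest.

The Qpa46I site (ACATGT) starts at position 87.
Qpa46I cuts after base 2 of each site, so after position 88.
Linear molecule, 1 cut → 2 fragments:
  1–88 → 88 bp
  89–171 → 83 bp
Sorted largest to smallest: 88, 83 bp.

88, 83 bp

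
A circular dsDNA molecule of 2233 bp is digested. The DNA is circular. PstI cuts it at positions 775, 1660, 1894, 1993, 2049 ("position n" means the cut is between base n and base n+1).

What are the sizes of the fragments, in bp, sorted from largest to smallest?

Circular molecule, 5 cuts → 5 fragments:
  1660 − 775 = 885 bp
  1894 − 1660 = 234 bp
  1993 − 1894 = 99 bp
  2049 − 1993 = 56 bp
  wrap: 2233 − 2049 + 775 = 959 bp
Sorted largest to smallest: 959, 885, 234, 99, 56 bp.

959, 885, 234, 99, 56 bp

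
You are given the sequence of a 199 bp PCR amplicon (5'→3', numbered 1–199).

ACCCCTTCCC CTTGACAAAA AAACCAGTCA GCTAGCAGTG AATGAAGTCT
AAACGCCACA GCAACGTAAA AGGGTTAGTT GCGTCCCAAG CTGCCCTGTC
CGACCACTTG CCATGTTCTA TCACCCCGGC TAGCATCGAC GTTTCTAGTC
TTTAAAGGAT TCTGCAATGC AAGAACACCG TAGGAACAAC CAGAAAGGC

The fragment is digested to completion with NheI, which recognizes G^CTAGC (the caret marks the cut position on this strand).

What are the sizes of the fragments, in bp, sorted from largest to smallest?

98, 70, 31 bp

NheI sites (GCTAGC) start at positions 31, 129.
NheI cuts after the first base of each site, so after positions 31, 129.
Linear molecule, 2 cuts → 3 fragments:
  1–31 → 31 bp
  32–129 → 98 bp
  130–199 → 70 bp
Sorted largest to smallest: 98, 70, 31 bp.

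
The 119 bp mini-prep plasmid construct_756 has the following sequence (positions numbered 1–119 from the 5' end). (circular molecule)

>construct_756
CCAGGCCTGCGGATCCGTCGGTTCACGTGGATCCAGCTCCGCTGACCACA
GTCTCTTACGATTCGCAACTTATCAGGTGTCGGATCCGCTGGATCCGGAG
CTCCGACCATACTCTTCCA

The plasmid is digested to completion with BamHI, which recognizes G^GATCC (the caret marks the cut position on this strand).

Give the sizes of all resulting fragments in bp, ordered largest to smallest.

BamHI sites (GGATCC) start at positions 11, 29, 82, 91.
BamHI cuts after the first base of each site, so after positions 11, 29, 82, 91.
Circular molecule, 4 cuts → 4 fragments:
  12–29 → 18 bp
  30–82 → 53 bp
  83–91 → 9 bp
  92–119 then 1–11 → 28 + 11 = 39 bp
Sorted largest to smallest: 53, 39, 18, 9 bp.

53, 39, 18, 9 bp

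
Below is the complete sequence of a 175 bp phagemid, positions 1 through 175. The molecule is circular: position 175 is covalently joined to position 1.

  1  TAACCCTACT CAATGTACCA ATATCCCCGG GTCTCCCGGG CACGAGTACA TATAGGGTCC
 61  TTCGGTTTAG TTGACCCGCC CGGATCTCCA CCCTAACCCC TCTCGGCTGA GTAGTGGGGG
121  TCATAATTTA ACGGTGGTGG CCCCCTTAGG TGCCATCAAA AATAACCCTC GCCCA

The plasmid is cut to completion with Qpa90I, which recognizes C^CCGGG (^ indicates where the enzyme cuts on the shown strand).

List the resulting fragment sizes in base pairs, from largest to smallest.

Qpa90I sites (CCCGGG) start at positions 26, 35.
Qpa90I cuts after the first base of each site, so after positions 26, 35.
Circular molecule, 2 cuts → 2 fragments:
  27–35 → 9 bp
  36–175 then 1–26 → 140 + 26 = 166 bp
Sorted largest to smallest: 166, 9 bp.

166, 9 bp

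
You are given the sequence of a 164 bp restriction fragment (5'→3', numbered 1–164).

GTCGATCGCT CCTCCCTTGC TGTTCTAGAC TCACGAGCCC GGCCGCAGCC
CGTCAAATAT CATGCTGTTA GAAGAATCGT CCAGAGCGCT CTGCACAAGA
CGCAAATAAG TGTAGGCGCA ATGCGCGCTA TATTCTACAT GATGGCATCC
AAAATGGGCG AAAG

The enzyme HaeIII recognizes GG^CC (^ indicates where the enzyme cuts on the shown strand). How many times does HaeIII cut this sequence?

1

GGCC occurs starting at position 41.
HaeIII cuts at 1 site.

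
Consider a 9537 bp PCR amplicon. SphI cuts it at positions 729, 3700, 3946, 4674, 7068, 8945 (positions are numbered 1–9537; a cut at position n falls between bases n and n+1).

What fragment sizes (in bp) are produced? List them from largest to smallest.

Linear molecule, 6 cuts → 7 fragments:
  729 − 0 = 729 bp
  3700 − 729 = 2971 bp
  3946 − 3700 = 246 bp
  4674 − 3946 = 728 bp
  7068 − 4674 = 2394 bp
  8945 − 7068 = 1877 bp
  9537 − 8945 = 592 bp
Sorted largest to smallest: 2971, 2394, 1877, 729, 728, 592, 246 bp.

2971, 2394, 1877, 729, 728, 592, 246 bp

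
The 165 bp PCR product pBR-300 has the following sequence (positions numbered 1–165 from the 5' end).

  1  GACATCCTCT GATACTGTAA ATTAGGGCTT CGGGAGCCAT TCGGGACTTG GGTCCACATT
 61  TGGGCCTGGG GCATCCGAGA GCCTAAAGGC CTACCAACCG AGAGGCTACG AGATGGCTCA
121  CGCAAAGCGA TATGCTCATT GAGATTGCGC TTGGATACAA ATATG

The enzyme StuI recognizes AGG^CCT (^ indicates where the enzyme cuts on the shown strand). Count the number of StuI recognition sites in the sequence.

1

AGGCCT occurs starting at position 87.
StuI cuts at 1 site.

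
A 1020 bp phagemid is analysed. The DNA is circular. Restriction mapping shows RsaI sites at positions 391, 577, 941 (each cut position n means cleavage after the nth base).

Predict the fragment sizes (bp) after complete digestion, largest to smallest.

Circular molecule, 3 cuts → 3 fragments:
  577 − 391 = 186 bp
  941 − 577 = 364 bp
  wrap: 1020 − 941 + 391 = 470 bp
Sorted largest to smallest: 470, 364, 186 bp.

470, 364, 186 bp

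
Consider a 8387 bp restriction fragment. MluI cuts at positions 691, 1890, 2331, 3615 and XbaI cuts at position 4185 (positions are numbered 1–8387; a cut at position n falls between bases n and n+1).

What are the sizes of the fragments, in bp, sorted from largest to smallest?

4202, 1284, 1199, 691, 570, 441 bp

Combined cut positions (sorted): 691, 1890, 2331, 3615, 4185.
Linear molecule, 5 cuts → 6 fragments:
  691 − 0 = 691 bp
  1890 − 691 = 1199 bp
  2331 − 1890 = 441 bp
  3615 − 2331 = 1284 bp
  4185 − 3615 = 570 bp
  8387 − 4185 = 4202 bp
Sorted largest to smallest: 4202, 1284, 1199, 691, 570, 441 bp.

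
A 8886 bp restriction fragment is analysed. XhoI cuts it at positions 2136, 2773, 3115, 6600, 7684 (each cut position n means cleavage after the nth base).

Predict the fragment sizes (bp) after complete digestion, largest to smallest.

Linear molecule, 5 cuts → 6 fragments:
  2136 − 0 = 2136 bp
  2773 − 2136 = 637 bp
  3115 − 2773 = 342 bp
  6600 − 3115 = 3485 bp
  7684 − 6600 = 1084 bp
  8886 − 7684 = 1202 bp
Sorted largest to smallest: 3485, 2136, 1202, 1084, 637, 342 bp.

3485, 2136, 1202, 1084, 637, 342 bp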